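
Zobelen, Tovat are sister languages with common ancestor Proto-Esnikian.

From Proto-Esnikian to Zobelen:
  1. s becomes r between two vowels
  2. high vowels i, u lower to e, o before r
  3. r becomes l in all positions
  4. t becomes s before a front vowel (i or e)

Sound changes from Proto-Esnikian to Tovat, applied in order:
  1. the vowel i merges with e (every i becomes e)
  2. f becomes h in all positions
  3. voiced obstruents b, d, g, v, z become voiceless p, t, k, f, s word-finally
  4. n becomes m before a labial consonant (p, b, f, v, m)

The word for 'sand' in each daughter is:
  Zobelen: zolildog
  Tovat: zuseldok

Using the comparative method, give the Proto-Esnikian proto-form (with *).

Position 8: Zobelen has g, Tovat has k. Zobelen preserves g here (none of its changes turn any other segment into g), so the proto-segment is *g.
Position 2: Zobelen has o, Tovat has u. Tovat preserves u here (none of its changes turn any other segment into u), so the proto-segment is *u.
Verify the candidate proto-form against each daughter:
Zobelen: *zusildog > zurildog > zorildog > zolildog  (by rhotacism, pre-rhotic lowering, unconditioned shift)
Tovat: *zusildog
  zusildog → zuseldog   [vowel merger]
  zuseldog (rule 2 does not apply)
  zuseldog → zuseldok   [final devoicing]
  zuseldok (rule 4 does not apply)
  giving Tovat zuseldok.
No other proto-form is consistent with every reflex, so the reconstruction is *zusildog.

*zusildog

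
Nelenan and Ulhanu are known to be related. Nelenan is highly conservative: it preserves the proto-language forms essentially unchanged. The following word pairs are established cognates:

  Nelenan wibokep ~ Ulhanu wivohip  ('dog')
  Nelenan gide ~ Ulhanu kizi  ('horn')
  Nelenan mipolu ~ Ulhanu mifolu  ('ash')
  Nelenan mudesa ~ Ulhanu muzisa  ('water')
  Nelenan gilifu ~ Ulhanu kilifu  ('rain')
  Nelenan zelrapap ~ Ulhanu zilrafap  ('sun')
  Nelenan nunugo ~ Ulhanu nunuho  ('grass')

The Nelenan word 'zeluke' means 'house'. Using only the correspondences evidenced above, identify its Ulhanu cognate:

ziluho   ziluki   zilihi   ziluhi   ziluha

mudesa ~ muzisa, zelrapap ~ zilrafap — Nelenan e corresponds to Ulhanu i after a consonant, before a consonant other than r, m, n, p, b, f, v.
wibokep ~ wivohip — Nelenan k corresponds to Ulhanu h between vowels (before a front vowel).
gide ~ kizi — Nelenan e corresponds to Ulhanu i word-finally.
Applying these to Nelenan 'zeluke':
  zeluke → ziluke   (e→i after a consonant, before a consonant other than r, m, n, p, b, f, v)
  ziluke → ziluhe   (k→h between vowels (before a front vowel))
  ziluhe → ziluhi   (e→i word-finally)
So the Ulhanu cognate is 'ziluhi'.

ziluhi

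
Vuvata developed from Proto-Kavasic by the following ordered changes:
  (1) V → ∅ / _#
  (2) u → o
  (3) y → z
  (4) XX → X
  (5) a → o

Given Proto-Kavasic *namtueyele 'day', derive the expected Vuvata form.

nomtoezel

Vuvata: *namtueyele > namtueyel > namtoeyel > namtoezel > nomtoezel  (by apocope, vowel merger, unconditioned shift, vowel merger)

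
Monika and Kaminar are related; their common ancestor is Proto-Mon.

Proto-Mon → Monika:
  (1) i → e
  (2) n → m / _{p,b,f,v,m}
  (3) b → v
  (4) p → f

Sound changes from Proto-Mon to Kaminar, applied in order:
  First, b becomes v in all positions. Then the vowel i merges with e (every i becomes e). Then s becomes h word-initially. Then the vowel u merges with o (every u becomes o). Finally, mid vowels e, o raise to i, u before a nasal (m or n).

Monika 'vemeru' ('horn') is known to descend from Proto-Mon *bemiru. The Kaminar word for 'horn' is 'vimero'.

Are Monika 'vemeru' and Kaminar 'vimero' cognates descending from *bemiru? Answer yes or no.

Derive the expected Kaminar reflex of *bemiru:
Kaminar: start from *bemiru.
  rule 1 (unconditioned shift): bemiru → vemiru
  rule 2 (vowel merger): vemiru → vemeru
  rule 3: no change — vemeru
  rule 4 (vowel merger): vemeru → vemero
  rule 5 (pre-nasal raising): vemero → vimero
  ⇒ Kaminar vimero
Kaminar 'vimero' matches the regular reflex exactly, so the pair is cognate.

yes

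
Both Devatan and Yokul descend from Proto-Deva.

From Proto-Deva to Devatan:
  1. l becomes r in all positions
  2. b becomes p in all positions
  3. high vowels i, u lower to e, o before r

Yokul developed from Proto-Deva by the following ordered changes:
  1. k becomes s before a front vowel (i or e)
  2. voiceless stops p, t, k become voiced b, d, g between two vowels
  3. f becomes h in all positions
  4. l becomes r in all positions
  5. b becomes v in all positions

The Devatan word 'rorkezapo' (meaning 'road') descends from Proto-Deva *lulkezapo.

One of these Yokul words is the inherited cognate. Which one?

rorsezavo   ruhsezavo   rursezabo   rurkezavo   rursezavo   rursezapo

rursezavo

Yokul: start from *lulkezapo.
  rule 1 (palatalisation): lulkezapo → lulsezapo
  rule 2 (intervocalic voicing): lulsezapo → lulsezabo
  rule 3: no change — lulsezabo
  rule 4 (unconditioned shift): lulsezabo → rursezabo
  rule 5 (unconditioned shift): rursezabo → rursezavo
  ⇒ Yokul rursezavo
Among the options, 'rursezavo' alone shows every Yokul change applied in order.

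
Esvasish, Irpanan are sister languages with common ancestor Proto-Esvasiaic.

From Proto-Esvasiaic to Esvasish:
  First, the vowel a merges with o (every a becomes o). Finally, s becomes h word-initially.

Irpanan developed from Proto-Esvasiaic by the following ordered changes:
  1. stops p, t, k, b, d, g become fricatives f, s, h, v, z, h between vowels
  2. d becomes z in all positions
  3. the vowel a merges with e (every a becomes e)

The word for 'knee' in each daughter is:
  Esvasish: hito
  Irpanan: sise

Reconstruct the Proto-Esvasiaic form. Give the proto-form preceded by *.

Position 1: Esvasish has h, Irpanan has s. Taking the neighbouring segments as reconstructed: Esvasish h could go back to *s or *h; Irpanan s can only go back to *s — the one source consistent with every daughter is *s.
Position 3: Esvasish has t, Irpanan has s. Esvasish preserves t here (none of its changes turn any other segment into t), so the proto-segment is *t.
Position 4: Esvasish has o, Irpanan has e. Taking the neighbouring segments as reconstructed: Esvasish o could go back to *a or *o; Irpanan e could go back to *a or *e — the one source consistent with every daughter is *a.
Continuing position by position gives *sita; check it forward:
Esvasish: start from *sita.
  rule 1 (vowel merger): sita → sito
  rule 2 (debuccalisation): sito → hito
  ⇒ Esvasish hito
Irpanan: start from *sita.
  rule 1 (intervocalic lenition): sita → sisa
  rule 2: no change — sisa
  rule 3 (vowel merger): sisa → sise
  ⇒ Irpanan sise
*sita is the unique common source.

*sita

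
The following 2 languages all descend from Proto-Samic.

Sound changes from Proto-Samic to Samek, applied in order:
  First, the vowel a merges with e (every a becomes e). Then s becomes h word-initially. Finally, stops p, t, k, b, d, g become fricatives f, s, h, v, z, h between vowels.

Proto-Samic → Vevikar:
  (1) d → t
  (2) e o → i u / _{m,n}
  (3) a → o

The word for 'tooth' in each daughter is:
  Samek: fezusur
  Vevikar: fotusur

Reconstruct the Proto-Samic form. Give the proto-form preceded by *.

Position 2: Samek has e, Vevikar has o. Taking the neighbouring segments as reconstructed: Samek e could go back to *a or *e; Vevikar o could go back to *a or *o — the one source consistent with every daughter is *a.
Position 3: Samek has z, Vevikar has t. Taking the neighbouring segments as reconstructed: Samek z could go back to *d or *z; Vevikar t could go back to *t or *d — the one source consistent with every daughter is *d.
Continuing position by position gives *fadusur; check it forward:
Samek: start from *fadusur.
  rule 1 (vowel merger): fadusur → fedusur
  rule 2: no change — fedusur
  rule 3 (intervocalic lenition): fedusur → fezusur
  ⇒ Samek fezusur
Vevikar: start from *fadusur.
  rule 1 (unconditioned shift): fadusur → fatusur
  rule 2: no change — fatusur
  rule 3 (vowel merger): fatusur → fotusur
  ⇒ Vevikar fotusur
Only *fadusur yields all of Samek fezusur, Vevikar fotusur.

*fadusur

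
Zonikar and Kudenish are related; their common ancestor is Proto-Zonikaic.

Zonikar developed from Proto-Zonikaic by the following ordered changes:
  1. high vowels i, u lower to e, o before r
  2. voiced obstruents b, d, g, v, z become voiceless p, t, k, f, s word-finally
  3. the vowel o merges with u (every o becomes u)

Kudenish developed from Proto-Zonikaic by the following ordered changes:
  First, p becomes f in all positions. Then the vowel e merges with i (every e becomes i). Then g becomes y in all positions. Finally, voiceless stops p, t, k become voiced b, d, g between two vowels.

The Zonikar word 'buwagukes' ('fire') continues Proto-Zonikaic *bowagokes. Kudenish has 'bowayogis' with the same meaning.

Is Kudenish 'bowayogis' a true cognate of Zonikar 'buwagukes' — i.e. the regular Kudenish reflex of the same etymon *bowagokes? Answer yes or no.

Derive the expected Kudenish reflex of *bowagokes:
Kudenish: *bowagokes > bowagokis > bowayokis > bowayogis  (by vowel merger, unconditioned shift, intervocalic voicing)
Kudenish 'bowayogis' matches the regular reflex exactly, so the pair is cognate.

yes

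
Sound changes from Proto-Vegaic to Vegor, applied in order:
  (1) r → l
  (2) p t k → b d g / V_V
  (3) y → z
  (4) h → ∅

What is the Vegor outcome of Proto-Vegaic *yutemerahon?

zudemelaon

Vegor: *yutemerahon > yutemelahon > yudemelahon > zudemelahon > zudemelaon  (by unconditioned shift, intervocalic voicing, unconditioned shift, h-loss)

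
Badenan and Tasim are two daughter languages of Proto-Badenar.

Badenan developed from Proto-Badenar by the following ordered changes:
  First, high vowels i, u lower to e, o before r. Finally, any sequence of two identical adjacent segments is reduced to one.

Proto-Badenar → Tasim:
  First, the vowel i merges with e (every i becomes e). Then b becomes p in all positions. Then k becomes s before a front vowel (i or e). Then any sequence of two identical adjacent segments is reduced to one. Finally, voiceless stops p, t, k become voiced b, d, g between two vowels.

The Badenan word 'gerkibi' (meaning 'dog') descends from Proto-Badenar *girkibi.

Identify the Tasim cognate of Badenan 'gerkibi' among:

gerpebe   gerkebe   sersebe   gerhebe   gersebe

gersebe

Tasim: *girkibi > gerkebe > gerkepe > gersepe > gersebe  (by vowel merger, unconditioned shift, palatalisation, intervocalic voicing)
The other candidates each miss or misapply at least one Tasim change.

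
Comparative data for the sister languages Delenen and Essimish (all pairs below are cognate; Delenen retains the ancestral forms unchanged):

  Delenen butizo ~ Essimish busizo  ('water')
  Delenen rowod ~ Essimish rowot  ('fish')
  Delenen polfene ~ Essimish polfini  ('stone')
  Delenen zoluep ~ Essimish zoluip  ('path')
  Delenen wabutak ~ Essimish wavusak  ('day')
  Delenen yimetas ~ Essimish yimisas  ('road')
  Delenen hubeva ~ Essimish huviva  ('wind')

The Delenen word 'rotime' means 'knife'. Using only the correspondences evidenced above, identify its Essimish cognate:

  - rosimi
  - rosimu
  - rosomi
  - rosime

rosimi

butizo ~ busizo — Delenen t corresponds to Essimish s between vowels (before a front vowel).
polfene ~ polfini — Delenen e corresponds to Essimish i word-finally.
Applying these to Delenen 'rotime':
  rotime → rosime   (t→s between vowels (before a front vowel))
  rosime → rosimi   (e→i word-finally)
So the Essimish cognate is 'rosimi'.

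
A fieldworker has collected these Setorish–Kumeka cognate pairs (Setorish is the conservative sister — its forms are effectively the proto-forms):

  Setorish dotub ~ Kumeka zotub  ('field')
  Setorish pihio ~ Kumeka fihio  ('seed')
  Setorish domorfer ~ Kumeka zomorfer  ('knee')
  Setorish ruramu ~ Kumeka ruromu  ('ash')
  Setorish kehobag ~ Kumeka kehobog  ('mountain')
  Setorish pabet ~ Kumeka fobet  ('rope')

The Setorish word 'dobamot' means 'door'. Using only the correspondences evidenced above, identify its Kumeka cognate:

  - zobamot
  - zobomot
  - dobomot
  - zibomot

dotub ~ zotub, domorfer ~ zomorfer — Setorish d corresponds to Kumeka z word-initially before a back vowel.
ruramu ~ ruromu — Setorish a corresponds to Kumeka o after a consonant, before a nasal.
Applying these to Setorish 'dobamot':
  dobamot → zobamot   (d→z word-initially before a back vowel)
  zobamot → zobomot   (a→o after a consonant, before a nasal)
So the Kumeka cognate is 'zobomot'.

zobomot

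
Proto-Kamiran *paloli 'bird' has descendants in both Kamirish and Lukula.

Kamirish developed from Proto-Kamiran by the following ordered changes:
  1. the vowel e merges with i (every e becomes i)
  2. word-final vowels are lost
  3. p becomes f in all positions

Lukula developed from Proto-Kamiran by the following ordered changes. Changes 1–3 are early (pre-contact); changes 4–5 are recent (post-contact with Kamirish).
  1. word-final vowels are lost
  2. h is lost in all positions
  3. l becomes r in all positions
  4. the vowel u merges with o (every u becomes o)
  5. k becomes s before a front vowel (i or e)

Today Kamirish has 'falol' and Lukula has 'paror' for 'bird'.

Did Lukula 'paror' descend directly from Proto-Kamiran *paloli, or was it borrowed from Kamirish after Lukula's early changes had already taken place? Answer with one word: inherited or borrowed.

If inherited, *paloli would pass through all of Lukula's changes:
Lukula: start from *paloli.
  rule 1 (apocope): paloli → palol
  rule 2: no change — palol
  rule 3 (unconditioned shift): palol → paror
  rule 4: no change — paror
  rule 5: no change — paror
  ⇒ Lukula paror
If borrowed from Kamirish 'falol' after the early changes, it would undergo only the recent ones:
  rule 4 (vowel merger): no change (falol)
  rule 5 (palatalisation): no change (falol)
  ⇒ as a loan: falol
Lukula 'paror' matches the inherited outcome exactly, so it is an inherited cognate, not a loan.

inherited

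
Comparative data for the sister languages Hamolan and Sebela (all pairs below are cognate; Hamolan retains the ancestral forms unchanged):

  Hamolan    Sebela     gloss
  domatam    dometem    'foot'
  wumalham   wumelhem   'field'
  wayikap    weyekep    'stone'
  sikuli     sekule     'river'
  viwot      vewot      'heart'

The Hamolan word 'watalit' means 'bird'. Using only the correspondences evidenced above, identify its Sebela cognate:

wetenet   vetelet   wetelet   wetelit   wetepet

domatam ~ dometem, wumalham ~ wumelhem — Hamolan a corresponds to Sebela e after a consonant, before a consonant other than r, m, n, p, b, f, v.
wayikap ~ weyekep, sikuli ~ sekule — Hamolan i corresponds to Sebela e after a consonant, before a consonant other than r, m, n, p, b, f, v.
Applying these to Hamolan 'watalit':
  watalit → wetalit   (a→e after a consonant, before a consonant other than r, m, n, p, b, f, v)
  wetalit → wetelit   (a→e after a consonant, before a consonant other than r, m, n, p, b, f, v)
  wetelit → wetelet   (i→e after a consonant, before a consonant other than r, m, n, p, b, f, v)
So the Sebela cognate is 'wetelet'.

wetelet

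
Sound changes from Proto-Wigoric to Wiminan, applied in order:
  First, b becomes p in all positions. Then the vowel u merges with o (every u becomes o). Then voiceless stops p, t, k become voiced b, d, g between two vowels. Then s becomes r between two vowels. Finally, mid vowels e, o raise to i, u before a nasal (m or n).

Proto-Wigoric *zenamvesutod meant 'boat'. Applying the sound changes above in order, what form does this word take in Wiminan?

Wiminan: *zenamvesutod
  zenamvesutod (rule 1 does not apply)
  zenamvesutod → zenamvesotod   [vowel merger]
  zenamvesotod → zenamvesodod   [intervocalic voicing]
  zenamvesodod → zenamverodod   [rhotacism]
  zenamverodod → zinamverodod   [pre-nasal raising]
  giving Wiminan zinamverodod.

zinamverodod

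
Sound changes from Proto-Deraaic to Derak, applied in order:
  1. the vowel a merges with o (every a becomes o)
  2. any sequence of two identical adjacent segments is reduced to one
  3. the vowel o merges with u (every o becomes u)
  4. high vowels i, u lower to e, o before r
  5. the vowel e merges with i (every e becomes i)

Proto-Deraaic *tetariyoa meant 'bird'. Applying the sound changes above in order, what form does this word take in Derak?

titoriyu

Derak: *tetariyoa > tetoriyoo > tetoriyo > teturiyu > tetoriyu > titoriyu  (by vowel merger, degemination, vowel merger, pre-rhotic lowering, vowel merger)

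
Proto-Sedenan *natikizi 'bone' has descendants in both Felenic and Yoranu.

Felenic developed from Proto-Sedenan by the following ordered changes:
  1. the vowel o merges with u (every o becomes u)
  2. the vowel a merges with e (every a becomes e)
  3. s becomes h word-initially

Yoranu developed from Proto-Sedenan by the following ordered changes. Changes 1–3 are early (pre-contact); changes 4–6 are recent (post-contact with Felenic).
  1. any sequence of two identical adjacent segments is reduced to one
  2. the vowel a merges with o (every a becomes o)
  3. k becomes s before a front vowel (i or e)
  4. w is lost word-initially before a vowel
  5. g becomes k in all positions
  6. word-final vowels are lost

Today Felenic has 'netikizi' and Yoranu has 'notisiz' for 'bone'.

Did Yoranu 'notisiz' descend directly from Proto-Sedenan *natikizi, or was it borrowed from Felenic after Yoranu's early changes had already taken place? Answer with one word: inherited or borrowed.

If inherited, *natikizi would pass through all of Yoranu's changes:
Yoranu: *natikizi > notikizi > notisizi > notisiz  (by vowel merger, palatalisation, apocope)
If borrowed from Felenic 'netikizi' after the early changes, it would undergo only the recent ones:
  rule 4 (glide loss): no change (netikizi)
  rule 5 (unconditioned shift): no change (netikizi)
  rule 6 (apocope): netikizi → netikiz
  ⇒ as a loan: netikiz
Yoranu 'notisiz' matches the inherited outcome exactly, so it is an inherited cognate, not a loan.

inherited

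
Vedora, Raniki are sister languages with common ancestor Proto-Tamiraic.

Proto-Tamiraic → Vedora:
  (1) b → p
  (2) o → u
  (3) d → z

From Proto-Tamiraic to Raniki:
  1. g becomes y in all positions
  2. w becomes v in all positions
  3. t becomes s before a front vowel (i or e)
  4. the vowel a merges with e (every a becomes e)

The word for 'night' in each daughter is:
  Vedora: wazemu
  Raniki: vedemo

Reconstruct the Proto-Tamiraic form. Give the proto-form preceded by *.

*wademo

Position 1: Vedora has w, Raniki has v. Vedora preserves w here (none of its changes turn any other segment into w), so the proto-segment is *w.
Position 6: Vedora has u, Raniki has o. Raniki preserves o here (none of its changes turn any other segment into o), so the proto-segment is *o.
Position 2: Vedora has a, Raniki has e. Vedora preserves a here (none of its changes turn any other segment into a), so the proto-segment is *a.
This points to *wademo. Verify forward in each daughter:
Vedora: *wademo
  wademo (rule 1 does not apply)
  wademo → wademu   [vowel merger]
  wademu → wazemu   [unconditioned shift]
  giving Vedora wazemu.
Raniki: *wademo > vademo > vedemo  (by unconditioned shift, vowel merger)
*wademo is the unique common source.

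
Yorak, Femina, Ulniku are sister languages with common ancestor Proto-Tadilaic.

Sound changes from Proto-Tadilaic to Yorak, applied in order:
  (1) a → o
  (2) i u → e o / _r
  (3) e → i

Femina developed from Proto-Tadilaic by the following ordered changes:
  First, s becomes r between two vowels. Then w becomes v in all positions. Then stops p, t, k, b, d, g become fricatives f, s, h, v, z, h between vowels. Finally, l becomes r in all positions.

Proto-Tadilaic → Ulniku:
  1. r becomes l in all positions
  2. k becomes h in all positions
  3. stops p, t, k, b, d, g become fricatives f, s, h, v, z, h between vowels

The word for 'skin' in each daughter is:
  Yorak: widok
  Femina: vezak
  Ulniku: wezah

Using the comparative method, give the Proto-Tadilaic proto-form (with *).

Position 5: Yorak has k, Femina has k, Ulniku has h. Yorak preserves k here (none of its changes turn any other segment into k), so the proto-segment is *k.
Position 2: Yorak has i, Femina has e, Ulniku has e. Femina preserves e here (none of its changes turn any other segment into e), so the proto-segment is *e.
Position 1: Yorak has w, Femina has v, Ulniku has w. Yorak preserves w here (none of its changes turn any other segment into w), so the proto-segment is *w.
This points to *wedak. Verify forward in each daughter:
Yorak: start from *wedak.
  rule 1 (vowel merger): wedak → wedok
  rule 2: no change — wedok
  rule 3 (vowel merger): wedok → widok
  ⇒ Yorak widok
Femina: start from *wedak.
  rule 1: no change — wedak
  rule 2 (unconditioned shift): wedak → vedak
  rule 3 (intervocalic lenition): vedak → vezak
  rule 4: no change — vezak
  ⇒ Femina vezak
Ulniku: *wedak > wedah > wezah  (by unconditioned shift, intervocalic lenition)
*wedak is the unique common source.

*wedak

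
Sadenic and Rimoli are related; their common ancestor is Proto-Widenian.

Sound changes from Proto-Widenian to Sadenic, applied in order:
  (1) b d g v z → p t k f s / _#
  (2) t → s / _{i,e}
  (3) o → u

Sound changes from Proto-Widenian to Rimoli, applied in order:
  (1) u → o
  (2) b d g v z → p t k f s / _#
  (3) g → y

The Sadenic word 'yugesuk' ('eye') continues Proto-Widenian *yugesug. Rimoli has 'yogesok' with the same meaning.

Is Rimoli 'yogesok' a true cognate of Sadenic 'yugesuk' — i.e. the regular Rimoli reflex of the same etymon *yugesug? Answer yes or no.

Derive the expected Rimoli reflex of *yugesug:
Rimoli: *yugesug > yogesog > yogesok > yoyesok  (by vowel merger, final devoicing, unconditioned shift)
The regular Rimoli reflex would be 'yoyesok', but the attested form is 'yogesok'. The correspondence is irregular, so they are not cognates (the Rimoli form has a different source).

no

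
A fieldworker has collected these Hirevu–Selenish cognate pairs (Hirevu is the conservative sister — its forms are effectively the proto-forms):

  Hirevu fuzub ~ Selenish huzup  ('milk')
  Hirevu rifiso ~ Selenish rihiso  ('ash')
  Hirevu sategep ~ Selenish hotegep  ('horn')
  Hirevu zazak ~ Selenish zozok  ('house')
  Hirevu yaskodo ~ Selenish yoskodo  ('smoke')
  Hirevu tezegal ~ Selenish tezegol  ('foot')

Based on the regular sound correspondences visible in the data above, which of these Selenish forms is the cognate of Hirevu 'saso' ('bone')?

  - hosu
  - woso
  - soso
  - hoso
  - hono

sategep ~ hotegep — Hirevu s corresponds to Selenish h word-initially before a back vowel.
sategep ~ hotegep, zazak ~ zozok — Hirevu a corresponds to Selenish o after a consonant, before a consonant other than r, m, n, p, b, f, v.
Applying these to Hirevu 'saso':
  saso → haso   (s→h word-initially before a back vowel)
  haso → hoso   (a→o after a consonant, before a consonant other than r, m, n, p, b, f, v)
So the Selenish cognate is 'hoso'.

hoso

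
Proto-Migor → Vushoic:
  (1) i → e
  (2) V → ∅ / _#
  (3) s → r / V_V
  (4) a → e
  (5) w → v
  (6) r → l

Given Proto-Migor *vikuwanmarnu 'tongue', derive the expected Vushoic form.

vekuvenmeln

Vushoic: start from *vikuwanmarnu.
  rule 1 (vowel merger): vikuwanmarnu → vekuwanmarnu
  rule 2 (apocope): vekuwanmarnu → vekuwanmarn
  rule 3: no change — vekuwanmarn
  rule 4 (vowel merger): vekuwanmarn → vekuwenmern
  rule 5 (unconditioned shift): vekuwenmern → vekuvenmern
  rule 6 (unconditioned shift): vekuvenmern → vekuvenmeln
  ⇒ Vushoic vekuvenmeln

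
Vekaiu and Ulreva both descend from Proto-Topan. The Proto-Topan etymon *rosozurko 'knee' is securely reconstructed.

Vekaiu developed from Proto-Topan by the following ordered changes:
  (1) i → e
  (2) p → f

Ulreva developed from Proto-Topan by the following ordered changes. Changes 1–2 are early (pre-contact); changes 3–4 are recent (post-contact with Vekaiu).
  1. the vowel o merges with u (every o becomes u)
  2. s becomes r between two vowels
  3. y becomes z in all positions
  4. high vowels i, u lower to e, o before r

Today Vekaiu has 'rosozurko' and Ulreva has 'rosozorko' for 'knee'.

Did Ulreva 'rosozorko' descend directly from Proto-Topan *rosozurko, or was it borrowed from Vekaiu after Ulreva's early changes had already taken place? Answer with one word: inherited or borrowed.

borrowed

If inherited, *rosozurko would pass through all of Ulreva's changes:
Ulreva: *rosozurko
  rosozurko → rusuzurku   [vowel merger]
  rusuzurku → ruruzurku   [rhotacism]
  ruruzurku (rule 3 does not apply)
  ruruzurku → roruzorku   [pre-rhotic lowering]
  giving Ulreva roruzorku.
If borrowed from Vekaiu 'rosozurko' after the early changes, it would undergo only the recent ones:
  rule 3 (unconditioned shift): no change (rosozurko)
  rule 4 (pre-rhotic lowering): rosozurko → rosozorko
  ⇒ as a loan: rosozorko
Ulreva 'rosozorko' matches the loan outcome 'rosozorko', not the inherited 'roruzorku' — it skipped the early Ulreva changes, so it was borrowed from Vekaiu.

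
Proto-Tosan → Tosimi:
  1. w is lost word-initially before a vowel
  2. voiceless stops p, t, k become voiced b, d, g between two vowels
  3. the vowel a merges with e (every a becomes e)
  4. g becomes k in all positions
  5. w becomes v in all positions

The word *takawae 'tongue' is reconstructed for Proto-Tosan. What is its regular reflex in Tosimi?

tekevee

Tosimi: *takawae > tagawae > tegewee > tekewee > tekevee  (by intervocalic voicing, vowel merger, unconditioned shift, unconditioned shift)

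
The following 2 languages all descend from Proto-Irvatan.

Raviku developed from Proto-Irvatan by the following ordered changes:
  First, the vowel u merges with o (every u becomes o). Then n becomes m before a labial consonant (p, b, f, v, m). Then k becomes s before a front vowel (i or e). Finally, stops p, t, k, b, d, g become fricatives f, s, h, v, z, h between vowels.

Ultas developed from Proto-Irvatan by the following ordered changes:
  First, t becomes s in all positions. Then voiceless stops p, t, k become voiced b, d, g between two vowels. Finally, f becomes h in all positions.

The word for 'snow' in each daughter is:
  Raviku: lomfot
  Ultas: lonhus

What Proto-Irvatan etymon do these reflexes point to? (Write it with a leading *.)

*lonfut

Position 3: Raviku has m, Ultas has n. Ultas preserves n here (none of its changes turn any other segment into n), so the proto-segment is *n.
Position 4: Raviku has f, Ultas has h. Taking the neighbouring segments as reconstructed: Raviku f can only go back to *f; Ultas h could go back to *f or *h — the one source consistent with every daughter is *f.
Verify the candidate proto-form against each daughter:
Raviku: start from *lonfut.
  rule 1 (vowel merger): lonfut → lonfot
  rule 2 (nasal place assimilation): lonfot → lomfot
  rule 3: no change — lomfot
  rule 4: no change — lomfot
  ⇒ Raviku lomfot
Ultas: start from *lonfut.
  rule 1 (unconditioned shift): lonfut → lonfus
  rule 2: no change — lonfus
  rule 3 (unconditioned shift): lonfus → lonhus
  ⇒ Ultas lonhus
Only *lonfut yields all of Raviku lomfot, Ultas lonhus.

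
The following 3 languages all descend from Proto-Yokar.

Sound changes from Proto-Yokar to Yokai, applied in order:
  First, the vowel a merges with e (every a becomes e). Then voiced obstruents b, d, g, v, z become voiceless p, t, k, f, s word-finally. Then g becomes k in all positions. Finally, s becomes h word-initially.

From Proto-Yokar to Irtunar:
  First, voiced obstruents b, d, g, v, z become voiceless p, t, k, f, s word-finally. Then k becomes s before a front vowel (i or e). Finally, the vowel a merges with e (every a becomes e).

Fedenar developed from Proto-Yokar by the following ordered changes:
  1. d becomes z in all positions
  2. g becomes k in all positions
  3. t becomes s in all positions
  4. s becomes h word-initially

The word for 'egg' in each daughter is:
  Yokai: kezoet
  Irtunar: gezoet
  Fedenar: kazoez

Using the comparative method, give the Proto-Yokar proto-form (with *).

Position 6: Yokai has t, Irtunar has t, Fedenar has z. Taking the neighbouring segments as reconstructed: Yokai t could go back to *t or *d; Irtunar t could go back to *t or *d; Fedenar z could go back to *d or *z — the one source consistent with every daughter is *d.
Position 1: Yokai has k, Irtunar has g, Fedenar has k. Irtunar preserves g here (none of its changes turn any other segment into g), so the proto-segment is *g.
This points to *gazoed. Verify forward in each daughter:
Yokai: *gazoed
  gazoed → gezoed   [vowel merger]
  gezoed → gezoet   [final devoicing]
  gezoet → kezoet   [unconditioned shift]
  kezoet (rule 4 does not apply)
  giving Yokai kezoet.
Irtunar: *gazoed > gazoet > gezoet  (by final devoicing, vowel merger)
Fedenar: start from *gazoed.
  rule 1 (unconditioned shift): gazoed → gazoez
  rule 2 (unconditioned shift): gazoez → kazoez
  rule 3: no change — kazoez
  rule 4: no change — kazoez
  ⇒ Fedenar kazoez
No other proto-form is consistent with every reflex, so the reconstruction is *gazoed.

*gazoed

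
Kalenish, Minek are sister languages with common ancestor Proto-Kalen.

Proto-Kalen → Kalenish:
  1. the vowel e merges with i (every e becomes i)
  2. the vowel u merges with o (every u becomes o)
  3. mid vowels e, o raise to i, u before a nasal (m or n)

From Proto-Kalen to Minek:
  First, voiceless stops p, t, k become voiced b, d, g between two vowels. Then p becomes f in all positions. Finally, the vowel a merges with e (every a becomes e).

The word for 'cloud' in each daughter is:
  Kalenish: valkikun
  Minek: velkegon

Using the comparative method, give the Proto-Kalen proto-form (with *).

Position 7: Kalenish has u, Minek has o. Minek preserves o here (none of its changes turn any other segment into o), so the proto-segment is *o.
Position 2: Kalenish has a, Minek has e. Kalenish preserves a here (none of its changes turn any other segment into a), so the proto-segment is *a.
Verify the candidate proto-form against each daughter:
Kalenish: *valkekon > valkikon > valkikun  (by vowel merger, pre-nasal raising)
Minek: *valkekon
  valkekon → valkegon   [intervocalic voicing]
  valkegon (rule 2 does not apply)
  valkegon → velkegon   [vowel merger]
  giving Minek velkegon.
No other proto-form is consistent with every reflex, so the reconstruction is *valkekon.

*valkekon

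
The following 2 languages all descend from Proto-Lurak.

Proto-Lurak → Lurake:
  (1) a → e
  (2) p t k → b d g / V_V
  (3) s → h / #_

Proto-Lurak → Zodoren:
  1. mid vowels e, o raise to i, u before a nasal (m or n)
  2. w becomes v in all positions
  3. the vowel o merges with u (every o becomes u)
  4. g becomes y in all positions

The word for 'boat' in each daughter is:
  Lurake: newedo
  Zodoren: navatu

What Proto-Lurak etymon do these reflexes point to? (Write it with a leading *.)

*nawato

Position 5: Lurake has d, Zodoren has t. Zodoren preserves t here (none of its changes turn any other segment into t), so the proto-segment is *t.
Position 3: Lurake has w, Zodoren has v. Lurake preserves w here (none of its changes turn any other segment into w), so the proto-segment is *w.
Position 4: Lurake has e, Zodoren has a. Zodoren preserves a here (none of its changes turn any other segment into a), so the proto-segment is *a.
Verify the candidate proto-form against each daughter:
Lurake: *nawato
  nawato → neweto   [vowel merger]
  neweto → newedo   [intervocalic voicing]
  newedo (rule 3 does not apply)
  giving Lurake newedo.
Zodoren: *nawato > navato > navatu  (by unconditioned shift, vowel merger)
Only *nawato yields all of Lurake newedo, Zodoren navatu.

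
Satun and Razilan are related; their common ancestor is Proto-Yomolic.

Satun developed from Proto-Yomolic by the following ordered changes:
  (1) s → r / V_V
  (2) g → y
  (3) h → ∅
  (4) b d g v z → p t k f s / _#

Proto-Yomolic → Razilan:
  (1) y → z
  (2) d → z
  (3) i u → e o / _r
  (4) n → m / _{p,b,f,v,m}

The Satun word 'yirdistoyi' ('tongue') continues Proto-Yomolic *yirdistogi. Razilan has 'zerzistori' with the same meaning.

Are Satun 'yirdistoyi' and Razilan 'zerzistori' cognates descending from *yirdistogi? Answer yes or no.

Derive the expected Razilan reflex of *yirdistogi:
Razilan: *yirdistogi
  yirdistogi → zirdistogi   [unconditioned shift]
  zirdistogi → zirzistogi   [unconditioned shift]
  zirzistogi → zerzistogi   [pre-rhotic lowering]
  zerzistogi (rule 4 does not apply)
  giving Razilan zerzistogi.
The regular Razilan reflex would be 'zerzistogi', but the attested form is 'zerzistori'. The correspondence is irregular, so they are not cognates (the Razilan form has a different source).

no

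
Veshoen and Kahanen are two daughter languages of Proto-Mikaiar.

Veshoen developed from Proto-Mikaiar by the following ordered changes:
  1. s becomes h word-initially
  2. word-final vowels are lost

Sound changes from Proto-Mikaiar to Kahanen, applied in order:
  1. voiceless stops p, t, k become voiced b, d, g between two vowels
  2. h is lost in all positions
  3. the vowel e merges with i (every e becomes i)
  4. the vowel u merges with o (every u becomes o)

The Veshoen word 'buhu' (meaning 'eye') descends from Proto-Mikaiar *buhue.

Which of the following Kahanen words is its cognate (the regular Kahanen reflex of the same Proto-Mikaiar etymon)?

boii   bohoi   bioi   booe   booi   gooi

booi

Kahanen: start from *buhue.
  rule 1: no change — buhue
  rule 2 (h-loss): buhue → buue
  rule 3 (vowel merger): buue → buui
  rule 4 (vowel merger): buui → booi
  ⇒ Kahanen booi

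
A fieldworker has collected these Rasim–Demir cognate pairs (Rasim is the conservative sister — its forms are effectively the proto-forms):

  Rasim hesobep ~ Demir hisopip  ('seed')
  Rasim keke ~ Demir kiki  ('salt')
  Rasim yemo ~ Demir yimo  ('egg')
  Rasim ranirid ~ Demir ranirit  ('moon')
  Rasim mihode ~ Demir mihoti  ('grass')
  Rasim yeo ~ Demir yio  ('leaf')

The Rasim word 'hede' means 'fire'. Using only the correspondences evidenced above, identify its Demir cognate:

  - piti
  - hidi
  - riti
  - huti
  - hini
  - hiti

hesobep ~ hisopip, keke ~ kiki — Rasim e corresponds to Demir i after a consonant, before a consonant other than r, m, n, p, b, f, v.
mihode ~ mihoti — Rasim d corresponds to Demir t between vowels (before a front vowel).
keke ~ kiki, mihode ~ mihoti — Rasim e corresponds to Demir i word-finally.
Applying these to Rasim 'hede':
  hede → hide   (e→i after a consonant, before a consonant other than r, m, n, p, b, f, v)
  hide → hite   (d→t between vowels (before a front vowel))
  hite → hiti   (e→i word-finally)
So the Demir cognate is 'hiti'.

hiti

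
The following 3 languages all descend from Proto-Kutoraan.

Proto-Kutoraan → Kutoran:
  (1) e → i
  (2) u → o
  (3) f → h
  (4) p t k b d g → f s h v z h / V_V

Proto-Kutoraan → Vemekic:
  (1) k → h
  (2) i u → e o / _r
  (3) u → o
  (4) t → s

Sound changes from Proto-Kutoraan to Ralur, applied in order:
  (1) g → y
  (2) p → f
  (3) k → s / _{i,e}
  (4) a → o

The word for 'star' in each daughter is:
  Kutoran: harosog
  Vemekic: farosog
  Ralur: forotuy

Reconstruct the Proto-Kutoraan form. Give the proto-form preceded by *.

Position 1: Kutoran has h, Vemekic has f, Ralur has f. Vemekic preserves f here (none of its changes turn any other segment into f), so the proto-segment is *f.
Position 2: Kutoran has a, Vemekic has a, Ralur has o. Kutoran preserves a here (none of its changes turn any other segment into a), so the proto-segment is *a.
Position 7: Kutoran has g, Vemekic has g, Ralur has y. Kutoran preserves g here (none of its changes turn any other segment into g), so the proto-segment is *g.
Continuing position by position gives *farotug; check it forward:
Kutoran: *farotug > farotog > harotog > harosog  (by vowel merger, unconditioned shift, intervocalic lenition)
Vemekic: *farotug > farotog > farosog  (by vowel merger, unconditioned shift)
Ralur: start from *farotug.
  rule 1 (unconditioned shift): farotug → farotuy
  rule 2: no change — farotuy
  rule 3: no change — farotuy
  rule 4 (vowel merger): farotuy → forotuy
  ⇒ Ralur forotuy
No other proto-form is consistent with every reflex, so the reconstruction is *farotug.

*farotug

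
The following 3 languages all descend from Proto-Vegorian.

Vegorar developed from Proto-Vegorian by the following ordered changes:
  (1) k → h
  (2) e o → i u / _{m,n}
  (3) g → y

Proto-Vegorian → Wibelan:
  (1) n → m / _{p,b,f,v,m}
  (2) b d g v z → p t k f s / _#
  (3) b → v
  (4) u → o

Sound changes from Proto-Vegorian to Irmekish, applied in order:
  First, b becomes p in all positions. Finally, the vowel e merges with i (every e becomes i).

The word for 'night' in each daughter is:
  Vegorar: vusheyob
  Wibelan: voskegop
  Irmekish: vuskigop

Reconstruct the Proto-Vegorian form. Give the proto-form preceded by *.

*vuskegob

Position 5: Vegorar has e, Wibelan has e, Irmekish has i. Vegorar preserves e here (none of its changes turn any other segment into e), so the proto-segment is *e.
Position 4: Vegorar has h, Wibelan has k, Irmekish has k. Irmekish preserves k here (none of its changes turn any other segment into k), so the proto-segment is *k.
Continuing position by position gives *vuskegob; check it forward:
Vegorar: *vuskegob > vushegob > vusheyob  (by unconditioned shift, unconditioned shift)
Wibelan: *vuskegob
  vuskegob (rule 1 does not apply)
  vuskegob → vuskegop   [final devoicing]
  vuskegop (rule 3 does not apply)
  vuskegop → voskegop   [vowel merger]
  giving Wibelan voskegop.
Irmekish: start from *vuskegob.
  rule 1 (unconditioned shift): vuskegob → vuskegop
  rule 2 (vowel merger): vuskegop → vuskigop
  ⇒ Irmekish vuskigop
Only *vuskegob yields all of Vegorar vusheyob, Wibelan voskegop, Irmekish vuskigop.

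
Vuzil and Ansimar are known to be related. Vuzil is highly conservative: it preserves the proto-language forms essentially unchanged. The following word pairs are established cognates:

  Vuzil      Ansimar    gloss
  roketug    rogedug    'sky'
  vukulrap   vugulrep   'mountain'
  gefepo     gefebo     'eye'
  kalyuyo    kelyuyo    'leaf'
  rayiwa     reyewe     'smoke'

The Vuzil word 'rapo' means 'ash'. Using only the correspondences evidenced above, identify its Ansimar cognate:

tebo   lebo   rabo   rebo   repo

rebo

vukulrap ~ vugulrep — Vuzil a corresponds to Ansimar e after a consonant, before a labial obstruent.
gefepo ~ gefebo — Vuzil p corresponds to Ansimar b between vowels (before a back vowel).
Applying these to Vuzil 'rapo':
  rapo → repo   (a→e after a consonant, before a labial obstruent)
  repo → rebo   (p→b between vowels (before a back vowel))
So the Ansimar cognate is 'rebo'.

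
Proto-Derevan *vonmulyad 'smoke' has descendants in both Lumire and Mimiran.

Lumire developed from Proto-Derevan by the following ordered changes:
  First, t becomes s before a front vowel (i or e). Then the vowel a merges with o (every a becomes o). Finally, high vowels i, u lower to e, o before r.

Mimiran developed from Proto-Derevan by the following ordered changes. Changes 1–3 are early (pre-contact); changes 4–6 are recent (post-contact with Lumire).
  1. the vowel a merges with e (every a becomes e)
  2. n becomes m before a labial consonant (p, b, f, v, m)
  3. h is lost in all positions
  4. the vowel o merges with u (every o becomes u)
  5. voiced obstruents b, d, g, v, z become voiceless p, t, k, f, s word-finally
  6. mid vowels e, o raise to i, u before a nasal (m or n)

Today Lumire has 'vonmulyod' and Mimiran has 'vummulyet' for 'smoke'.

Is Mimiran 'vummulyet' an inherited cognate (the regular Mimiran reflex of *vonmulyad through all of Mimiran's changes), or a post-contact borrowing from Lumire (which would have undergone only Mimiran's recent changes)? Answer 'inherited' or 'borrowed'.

If inherited, *vonmulyad would pass through all of Mimiran's changes:
Mimiran: start from *vonmulyad.
  rule 1 (vowel merger): vonmulyad → vonmulyed
  rule 2 (nasal place assimilation): vonmulyed → vommulyed
  rule 3: no change — vommulyed
  rule 4 (vowel merger): vommulyed → vummulyed
  rule 5 (final devoicing): vummulyed → vummulyet
  rule 6: no change — vummulyet
  ⇒ Mimiran vummulyet
If borrowed from Lumire 'vonmulyod' after the early changes, it would undergo only the recent ones:
  rule 4 (vowel merger): vonmulyod → vunmulyud
  rule 5 (final devoicing): vunmulyud → vunmulyut
  rule 6 (pre-nasal raising): no change (vunmulyut)
  ⇒ as a loan: vunmulyut
Mimiran 'vummulyet' matches the inherited outcome exactly, so it is an inherited cognate, not a loan.

inherited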